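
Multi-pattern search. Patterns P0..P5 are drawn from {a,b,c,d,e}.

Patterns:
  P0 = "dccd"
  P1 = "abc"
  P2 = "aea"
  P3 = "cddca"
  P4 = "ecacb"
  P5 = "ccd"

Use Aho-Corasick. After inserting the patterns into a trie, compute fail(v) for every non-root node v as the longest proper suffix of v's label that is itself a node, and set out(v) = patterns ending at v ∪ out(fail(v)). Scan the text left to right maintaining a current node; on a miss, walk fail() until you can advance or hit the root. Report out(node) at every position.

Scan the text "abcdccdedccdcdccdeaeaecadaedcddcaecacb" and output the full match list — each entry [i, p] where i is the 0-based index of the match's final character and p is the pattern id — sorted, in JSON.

Build automaton:
Trie (insert patterns):
  n0 'ε': a→5 c→10 d→1 e→15
  n1 'd': c→2
  n2 'dc': c→3
  n3 'dcc': d→4
  n4 'dccd': ·  [P0 ends]
  n5 'a': b→6 e→8
  n6 'ab': c→7
  n7 'abc': ·  [P1 ends]
  n8 'ae': a→9
  n9 'aea': ·  [P2 ends]
  n10 'c': c→20 d→11
  n11 'cd': d→12
  n12 'cdd': c→13
  n13 'cddc': a→14
  n14 'cddca': ·  [P3 ends]
  n15 'e': c→16
  n16 'ec': a→17
  n17 'eca': c→18
  n18 'ecac': b→19
  n19 'ecacb': ·  [P4 ends]
  n20 'cc': d→21
  n21 'ccd': ·  [P5 ends]

Failure links (BFS by depth):
  n1('d'): parent n0 fail=0; on 'd' 0 → fail=0;  out ∅∪∅=∅
  n5('a'): parent n0 fail=0; on 'a' 0 → fail=0;  out ∅∪∅=∅
  n10('c'): parent n0 fail=0; on 'c' 0 → fail=0;  out ∅∪∅=∅
  n15('e'): parent n0 fail=0; on 'e' 0 → fail=0;  out ∅∪∅=∅
  n2('dc'): parent n1 fail=0; on 'c' 0 → fail=10;  out ∅∪∅=∅
  n6('ab'): parent n5 fail=0; on 'b' 0 → fail=0;  out ∅∪∅=∅
  n8('ae'): parent n5 fail=0; on 'e' 0 → fail=15;  out ∅∪∅=∅
  n11('cd'): parent n10 fail=0; on 'd' 0 → fail=1;  out ∅∪∅=∅
  n16('ec'): parent n15 fail=0; on 'c' 0 → fail=10;  out ∅∪∅=∅
  n20('cc'): parent n10 fail=0; on 'c' 0 → fail=10;  out ∅∪∅=∅
  n3('dcc'): parent n2 fail=10; on 'c' 10 → fail=20;  out ∅∪∅=∅
  n7('abc'): parent n6 fail=0; on 'c' 0 → fail=10;  out {1}∪∅={1}
  n9('aea'): parent n8 fail=15; on 'a' 15→0 → fail=5;  out {2}∪∅={2}
  n12('cdd'): parent n11 fail=1; on 'd' 1→0 → fail=1;  out ∅∪∅=∅
  n17('eca'): parent n16 fail=10; on 'a' 10→0 → fail=5;  out ∅∪∅=∅
  n21('ccd'): parent n20 fail=10; on 'd' 10 → fail=11;  out {5}∪∅={5}
  n4('dccd'): parent n3 fail=20; on 'd' 20 → fail=21;  out {0}∪{5}={0,5}
  n13('cddc'): parent n12 fail=1; on 'c' 1 → fail=2;  out ∅∪∅=∅
  n18('ecac'): parent n17 fail=5; on 'c' 5→0 → fail=10;  out ∅∪∅=∅
  n14('cddca'): parent n13 fail=2; on 'a' 2→10→0 → fail=5;  out {3}∪∅={3}
  n19('ecacb'): parent n18 fail=10; on 'b' 10→0 → fail=0;  out {4}∪∅={4}

Run:
i=0 'a': node 0→5
i=1 'b': node 5→6
i=2 'c': node 6→7  → match P1@[0:2]
i=3 'd': node 7→11 (fail-walked)
i=4 'c': node 11→2 (fail-walked)
i=5 'c': node 2→3
i=6 'd': node 3→4  → match P0@[3:6],P5@[4:6]
i=7 'e': node 4→15 (fail-walked)
i=8 'd': node 15→1 (fail-walked)
i=9 'c': node 1→2
i=10 'c': node 2→3
i=11 'd': node 3→4  → match P0@[8:11],P5@[9:11]
i=12 'c': node 4→2 (fail-walked)
i=13 'd': node 2→11 (fail-walked)
i=14 'c': node 11→2 (fail-walked)
i=15 'c': node 2→3
i=16 'd': node 3→4  → match P0@[13:16],P5@[14:16]
i=17 'e': node 4→15 (fail-walked)
i=18 'a': node 15→5 (fail-walked)
i=19 'e': node 5→8
i=20 'a': node 8→9  → match P2@[18:20]
i=21 'e': node 9→8 (fail-walked)
i=22 'c': node 8→16 (fail-walked)
i=23 'a': node 16→17
i=24 'd': node 17→1 (fail-walked)
i=25 'a': node 1→5 (fail-walked)
i=26 'e': node 5→8
i=27 'd': node 8→1 (fail-walked)
i=28 'c': node 1→2
i=29 'd': node 2→11 (fail-walked)
i=30 'd': node 11→12
i=31 'c': node 12→13
i=32 'a': node 13→14  → match P3@[28:32]
i=33 'e': node 14→8 (fail-walked)
i=34 'c': node 8→16 (fail-walked)
i=35 'a': node 16→17
i=36 'c': node 17→18
i=37 'b': node 18→19  → match P4@[33:37]

Matches: [[2,1],[6,0],[6,5],[11,0],[11,5],[16,0],[16,5],[20,2],[32,3],[37,4]]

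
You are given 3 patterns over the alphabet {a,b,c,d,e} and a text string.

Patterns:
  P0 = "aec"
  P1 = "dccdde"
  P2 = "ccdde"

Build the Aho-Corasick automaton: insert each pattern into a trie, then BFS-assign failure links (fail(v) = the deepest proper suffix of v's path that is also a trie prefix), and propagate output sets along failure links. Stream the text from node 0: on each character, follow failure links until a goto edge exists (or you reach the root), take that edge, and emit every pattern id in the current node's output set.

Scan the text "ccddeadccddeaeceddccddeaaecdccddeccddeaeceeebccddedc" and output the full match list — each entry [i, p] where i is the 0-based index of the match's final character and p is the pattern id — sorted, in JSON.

Build automaton:
Trie nodes:
  0='ε' goto a→1 c→10 d→4
  1='a' goto e→2
  2='ae' goto c→3
  3='aec' goto ·  ←P0
  4='d' goto c→5
  5='dc' goto c→6
  6='dcc' goto d→7
  7='dccd' goto d→8
  8='dccdd' goto e→9
  9='dccdde' goto ·  ←P1
  10='c' goto c→11
  11='cc' goto d→12
  12='ccd' goto d→13
  13='ccdd' goto e→14
  14='ccdde' goto ·  ←P2

Failure links (BFS by depth):
  n1('a'): parent n0 fail=0; on 'a' 0 → fail=0;  out ∅∪∅=∅
  n4('d'): parent n0 fail=0; on 'd' 0 → fail=0;  out ∅∪∅=∅
  n10('c'): parent n0 fail=0; on 'c' 0 → fail=0;  out ∅∪∅=∅
  n2('ae'): parent n1 fail=0; on 'e' 0 → fail=0;  out ∅∪∅=∅
  n5('dc'): parent n4 fail=0; on 'c' 0 → fail=10;  out ∅∪∅=∅
  n11('cc'): parent n10 fail=0; on 'c' 0 → fail=10;  out ∅∪∅=∅
  n3('aec'): parent n2 fail=0; on 'c' 0 → fail=10;  out {0}∪∅={0}
  n6('dcc'): parent n5 fail=10; on 'c' 10 → fail=11;  out ∅∪∅=∅
  n12('ccd'): parent n11 fail=10; on 'd' 10→0 → fail=4;  out ∅∪∅=∅
  n7('dccd'): parent n6 fail=11; on 'd' 11 → fail=12;  out ∅∪∅=∅
  n13('ccdd'): parent n12 fail=4; on 'd' 4→0 → fail=4;  out ∅∪∅=∅
  n8('dccdd'): parent n7 fail=12; on 'd' 12 → fail=13;  out ∅∪∅=∅
  n14('ccdde'): parent n13 fail=4; on 'e' 4→0 → fail=0;  out {2}∪∅={2}
  n9('dccdde'): parent n8 fail=13; on 'e' 13 → fail=14;  out {1}∪{2}={1,2}

Run:
pos 0 'c': at 10
pos 1 'c': at 11
pos 2 'd': at 12
pos 3 'd': at 13
pos 4 'e': at 14  emit P2@[0:4]
pos 5 'a': at 1 (fail-walked)
pos 6 'd': at 4 (fail-walked)
pos 7 'c': at 5
pos 8 'c': at 6
pos 9 'd': at 7
pos 10 'd': at 8
pos 11 'e': at 9  emit P1@[6:11],P2@[7:11]
pos 12 'a': at 1 (fail-walked)
pos 13 'e': at 2
pos 14 'c': at 3  emit P0@[12:14]
pos 15 'e': at 0 (fail-walked)
pos 16 'd': at 4
pos 17 'd': at 4 (fail-walked)
pos 18 'c': at 5
pos 19 'c': at 6
pos 20 'd': at 7
pos 21 'd': at 8
pos 22 'e': at 9  emit P1@[17:22],P2@[18:22]
pos 23 'a': at 1 (fail-walked)
pos 24 'a': at 1 (fail-walked)
pos 25 'e': at 2
pos 26 'c': at 3  emit P0@[24:26]
pos 27 'd': at 4 (fail-walked)
pos 28 'c': at 5
pos 29 'c': at 6
pos 30 'd': at 7
pos 31 'd': at 8
pos 32 'e': at 9  emit P1@[27:32],P2@[28:32]
pos 33 'c': at 10 (fail-walked)
pos 34 'c': at 11
pos 35 'd': at 12
pos 36 'd': at 13
pos 37 'e': at 14  emit P2@[33:37]
pos 38 'a': at 1 (fail-walked)
pos 39 'e': at 2
pos 40 'c': at 3  emit P0@[38:40]
pos 41 'e': at 0 (fail-walked)
pos 42 'e': at 0
pos 43 'e': at 0
pos 44 'b': at 0
pos 45 'c': at 10
pos 46 'c': at 11
pos 47 'd': at 12
pos 48 'd': at 13
pos 49 'e': at 14  emit P2@[45:49]
pos 50 'd': at 4 (fail-walked)
pos 51 'c': at 5

Matches: [[4,2],[11,1],[11,2],[14,0],[22,1],[22,2],[26,0],[32,1],[32,2],[37,2],[40,0],[49,2]]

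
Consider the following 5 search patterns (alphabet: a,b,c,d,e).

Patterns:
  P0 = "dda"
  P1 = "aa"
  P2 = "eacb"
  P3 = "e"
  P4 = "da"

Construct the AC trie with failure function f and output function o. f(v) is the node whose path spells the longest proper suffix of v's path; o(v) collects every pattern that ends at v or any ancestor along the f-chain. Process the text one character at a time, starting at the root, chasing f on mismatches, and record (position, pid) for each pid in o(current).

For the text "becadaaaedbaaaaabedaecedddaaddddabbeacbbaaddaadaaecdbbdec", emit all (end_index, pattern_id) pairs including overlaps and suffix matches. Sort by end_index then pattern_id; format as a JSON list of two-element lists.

Build automaton:
Trie nodes:
  0='ε' goto a→4 d→1 e→6
  1='d' goto a→10 d→2
  2='dd' goto a→3
  3='dda' goto ·  ←P0
  4='a' goto a→5
  5='aa' goto ·  ←P1
  6='e' goto a→7  ←P3
  7='ea' goto c→8
  8='eac' goto b→9
  9='eacb' goto ·  ←P2
  10='da' goto ·  ←P4

BFS fail/out derivation:
  n1('d'): parent n0 fail=0; on 'd' 0 → fail=0;  out ∅∪∅=∅
  n4('a'): parent n0 fail=0; on 'a' 0 → fail=0;  out ∅∪∅=∅
  n6('e'): parent n0 fail=0; on 'e' 0 → fail=0;  out {3}∪∅={3}
  n2('dd'): parent n1 fail=0; on 'd' 0 → fail=1;  out ∅∪∅=∅
  n5('aa'): parent n4 fail=0; on 'a' 0 → fail=4;  out {1}∪∅={1}
  n7('ea'): parent n6 fail=0; on 'a' 0 → fail=4;  out ∅∪∅=∅
  n10('da'): parent n1 fail=0; on 'a' 0 → fail=4;  out {4}∪∅={4}
  n3('dda'): parent n2 fail=1; on 'a' 1 → fail=10;  out {0}∪{4}={0,4}
  n8('eac'): parent n7 fail=4; on 'c' 4→0 → fail=0;  out ∅∪∅=∅
  n9('eacb'): parent n8 fail=0; on 'b' 0 → fail=0;  out {2}∪∅={2}

Scan:
pos 0 'b': at 0
pos 1 'e': at 6  ** P3@[1:1]
pos 2 'c': at 0 ·f
pos 3 'a': at 4
pos 4 'd': at 1 ·f
pos 5 'a': at 10  ** P4@[4:5]
pos 6 'a': at 5 ·f  ** P1@[5:6]
pos 7 'a': at 5 ·f  ** P1@[6:7]
pos 8 'e': at 6 ·f  ** P3@[8:8]
pos 9 'd': at 1 ·f
pos 10 'b': at 0 ·f
pos 11 'a': at 4
pos 12 'a': at 5  ** P1@[11:12]
pos 13 'a': at 5 ·f  ** P1@[12:13]
pos 14 'a': at 5 ·f  ** P1@[13:14]
pos 15 'a': at 5 ·f  ** P1@[14:15]
pos 16 'b': at 0 ·f
pos 17 'e': at 6  ** P3@[17:17]
pos 18 'd': at 1 ·f
pos 19 'a': at 10  ** P4@[18:19]
pos 20 'e': at 6 ·f  ** P3@[20:20]
pos 21 'c': at 0 ·f
pos 22 'e': at 6  ** P3@[22:22]
pos 23 'd': at 1 ·f
pos 24 'd': at 2
pos 25 'd': at 2 ·f
pos 26 'a': at 3  ** P0@[24:26],P4@[25:26]
pos 27 'a': at 5 ·f  ** P1@[26:27]
pos 28 'd': at 1 ·f
pos 29 'd': at 2
pos 30 'd': at 2 ·f
pos 31 'd': at 2 ·f
pos 32 'a': at 3  ** P0@[30:32],P4@[31:32]
pos 33 'b': at 0 ·f
pos 34 'b': at 0
pos 35 'e': at 6  ** P3@[35:35]
pos 36 'a': at 7
pos 37 'c': at 8
pos 38 'b': at 9  ** P2@[35:38]
pos 39 'b': at 0 ·f
pos 40 'a': at 4
pos 41 'a': at 5  ** P1@[40:41]
pos 42 'd': at 1 ·f
pos 43 'd': at 2
pos 44 'a': at 3  ** P0@[42:44],P4@[43:44]
pos 45 'a': at 5 ·f  ** P1@[44:45]
pos 46 'd': at 1 ·f
pos 47 'a': at 10  ** P4@[46:47]
pos 48 'a': at 5 ·f  ** P1@[47:48]
pos 49 'e': at 6 ·f  ** P3@[49:49]
pos 50 'c': at 0 ·f
pos 51 'd': at 1
pos 52 'b': at 0 ·f
pos 53 'b': at 0
pos 54 'd': at 1
pos 55 'e': at 6 ·f  ** P3@[55:55]
pos 56 'c': at 0 ·f

Result: [[1,3],[5,4],[6,1],[7,1],[8,3],[12,1],[13,1],[14,1],[15,1],[17,3],[19,4],[20,3],[22,3],[26,0],[26,4],[27,1],[32,0],[32,4],[35,3],[38,2],[41,1],[44,0],[44,4],[45,1],[47,4],[48,1],[49,3],[55,3]]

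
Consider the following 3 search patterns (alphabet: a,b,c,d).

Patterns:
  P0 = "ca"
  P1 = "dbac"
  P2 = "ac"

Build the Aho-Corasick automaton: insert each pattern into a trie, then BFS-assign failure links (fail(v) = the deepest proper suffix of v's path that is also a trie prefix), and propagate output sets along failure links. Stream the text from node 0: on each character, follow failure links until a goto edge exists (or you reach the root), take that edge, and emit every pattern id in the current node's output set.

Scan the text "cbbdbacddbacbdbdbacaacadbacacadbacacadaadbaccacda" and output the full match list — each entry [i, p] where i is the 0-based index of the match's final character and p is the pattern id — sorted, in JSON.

Build:
Trie nodes:
  n0 'ε': a→7 c→1 d→3
  n1 'c': a→2
  n2 'ca': ·  [P0 ends]
  n3 'd': b→4
  n4 'db': a→5
  n5 'dba': c→6
  n6 'dbac': ·  [P1 ends]
  n7 'a': c→8
  n8 'ac': ·  [P2 ends]

BFS fail/out derivation:
  fail(1) 'c': from fail(0)=0 chase 'c': 0 ⇒ 0;  out=∅∪out(0)=∅
  fail(3) 'd': from fail(0)=0 chase 'd': 0 ⇒ 0;  out=∅∪out(0)=∅
  fail(7) 'a': from fail(0)=0 chase 'a': 0 ⇒ 0;  out=∅∪out(0)=∅
  fail(2) 'ca': from fail(1)=0 chase 'a': 0 ⇒ 7;  out={0}∪out(7)={0}
  fail(4) 'db': from fail(3)=0 chase 'b': 0 ⇒ 0;  out=∅∪out(0)=∅
  fail(8) 'ac': from fail(7)=0 chase 'c': 0 ⇒ 1;  out={2}∪out(1)={2}
  fail(5) 'dba': from fail(4)=0 chase 'a': 0 ⇒ 7;  out=∅∪out(7)=∅
  fail(6) 'dbac': from fail(5)=7 chase 'c': 7 ⇒ 8;  out={1}∪out(8)={1,2}

Text stream:
[0] read 'c'  n0⇒n1
[1] read 'b'  n1⇒n0 (via fail)
[2] read 'b'  n0⇒n0
[3] read 'd'  n0⇒n3
[4] read 'b'  n3⇒n4
[5] read 'a'  n4⇒n5
[6] read 'c'  n5⇒n6  → match P1@[3:6],P2@[5:6]
[7] read 'd'  n6⇒n3 (via fail)
[8] read 'd'  n3⇒n3 (via fail)
[9] read 'b'  n3⇒n4
[10] read 'a'  n4⇒n5
[11] read 'c'  n5⇒n6  → match P1@[8:11],P2@[10:11]
[12] read 'b'  n6⇒n0 (via fail)
[13] read 'd'  n0⇒n3
[14] read 'b'  n3⇒n4
[15] read 'd'  n4⇒n3 (via fail)
[16] read 'b'  n3⇒n4
[17] read 'a'  n4⇒n5
[18] read 'c'  n5⇒n6  → match P1@[15:18],P2@[17:18]
[19] read 'a'  n6⇒n2 (via fail)  → match P0@[18:19]
[20] read 'a'  n2⇒n7 (via fail)
[21] read 'c'  n7⇒n8  → match P2@[20:21]
[22] read 'a'  n8⇒n2 (via fail)  → match P0@[21:22]
[23] read 'd'  n2⇒n3 (via fail)
[24] read 'b'  n3⇒n4
[25] read 'a'  n4⇒n5
[26] read 'c'  n5⇒n6  → match P1@[23:26],P2@[25:26]
[27] read 'a'  n6⇒n2 (via fail)  → match P0@[26:27]
[28] read 'c'  n2⇒n8 (via fail)  → match P2@[27:28]
[29] read 'a'  n8⇒n2 (via fail)  → match P0@[28:29]
[30] read 'd'  n2⇒n3 (via fail)
[31] read 'b'  n3⇒n4
[32] read 'a'  n4⇒n5
[33] read 'c'  n5⇒n6  → match P1@[30:33],P2@[32:33]
[34] read 'a'  n6⇒n2 (via fail)  → match P0@[33:34]
[35] read 'c'  n2⇒n8 (via fail)  → match P2@[34:35]
[36] read 'a'  n8⇒n2 (via fail)  → match P0@[35:36]
[37] read 'd'  n2⇒n3 (via fail)
[38] read 'a'  n3⇒n7 (via fail)
[39] read 'a'  n7⇒n7 (via fail)
[40] read 'd'  n7⇒n3 (via fail)
[41] read 'b'  n3⇒n4
[42] read 'a'  n4⇒n5
[43] read 'c'  n5⇒n6  → match P1@[40:43],P2@[42:43]
[44] read 'c'  n6⇒n1 (via fail)
[45] read 'a'  n1⇒n2  → match P0@[44:45]
[46] read 'c'  n2⇒n8 (via fail)  → match P2@[45:46]
[47] read 'd'  n8⇒n3 (via fail)
[48] read 'a'  n3⇒n7 (via fail)

All matches (sorted): [[6,1],[6,2],[11,1],[11,2],[18,1],[18,2],[19,0],[21,2],[22,0],[26,1],[26,2],[27,0],[28,2],[29,0],[33,1],[33,2],[34,0],[35,2],[36,0],[43,1],[43,2],[45,0],[46,2]]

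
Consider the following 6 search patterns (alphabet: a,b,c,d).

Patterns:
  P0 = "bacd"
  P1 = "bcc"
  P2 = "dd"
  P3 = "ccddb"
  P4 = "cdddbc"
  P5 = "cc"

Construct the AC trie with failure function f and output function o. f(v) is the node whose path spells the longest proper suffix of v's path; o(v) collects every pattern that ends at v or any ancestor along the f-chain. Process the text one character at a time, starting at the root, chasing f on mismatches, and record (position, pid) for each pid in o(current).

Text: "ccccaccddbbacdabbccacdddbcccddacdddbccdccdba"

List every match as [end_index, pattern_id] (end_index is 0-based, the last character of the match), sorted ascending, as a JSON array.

Build automaton:
Trie (insert patterns):
  n0 'ε': b→1 c→9 d→7
  n1 'b': a→2 c→5
  n2 'ba': c→3
  n3 'bac': d→4
  n4 'bacd': ·  ←P0
  n5 'bc': c→6
  n6 'bcc': ·  ←P1
  n7 'd': d→8
  n8 'dd': ·  ←P2
  n9 'c': c→10 d→14
  n10 'cc': d→11  ←P5
  n11 'ccd': d→12
  n12 'ccdd': b→13
  n13 'ccddb': ·  ←P3
  n14 'cd': d→15
  n15 'cdd': d→16
  n16 'cddd': b→17
  n17 'cdddb': c→18
  n18 'cdddbc': ·  ←P4

BFS fail/out derivation:
  fail(1) 'b': from fail(0)=0 chase 'b': 0 ⇒ 0;  out=∅∪out(0)=∅
  fail(7) 'd': from fail(0)=0 chase 'd': 0 ⇒ 0;  out=∅∪out(0)=∅
  fail(9) 'c': from fail(0)=0 chase 'c': 0 ⇒ 0;  out=∅∪out(0)=∅
  fail(2) 'ba': from fail(1)=0 chase 'a': 0 ⇒ 0;  out=∅∪out(0)=∅
  fail(5) 'bc': from fail(1)=0 chase 'c': 0 ⇒ 9;  out=∅∪out(9)=∅
  fail(8) 'dd': from fail(7)=0 chase 'd': 0 ⇒ 7;  out={2}∪out(7)={2}
  fail(10) 'cc': from fail(9)=0 chase 'c': 0 ⇒ 9;  out={5}∪out(9)={5}
  fail(14) 'cd': from fail(9)=0 chase 'd': 0 ⇒ 7;  out=∅∪out(7)=∅
  fail(3) 'bac': from fail(2)=0 chase 'c': 0 ⇒ 9;  out=∅∪out(9)=∅
  fail(6) 'bcc': from fail(5)=9 chase 'c': 9 ⇒ 10;  out={1}∪out(10)={1,5}
  fail(11) 'ccd': from fail(10)=9 chase 'd': 9 ⇒ 14;  out=∅∪out(14)=∅
  fail(15) 'cdd': from fail(14)=7 chase 'd': 7 ⇒ 8;  out=∅∪out(8)={2}
  fail(4) 'bacd': from fail(3)=9 chase 'd': 9 ⇒ 14;  out={0}∪out(14)={0}
  fail(12) 'ccdd': from fail(11)=14 chase 'd': 14 ⇒ 15;  out=∅∪out(15)={2}
  fail(16) 'cddd': from fail(15)=8 chase 'd': 8→7 ⇒ 8;  out=∅∪out(8)={2}
  fail(13) 'ccddb': from fail(12)=15 chase 'b': 15→8→7→0 ⇒ 1;  out={3}∪out(1)={3}
  fail(17) 'cdddb': from fail(16)=8 chase 'b': 8→7→0 ⇒ 1;  out=∅∪out(1)=∅
  fail(18) 'cdddbc': from fail(17)=1 chase 'c': 1 ⇒ 5;  out={4}∪out(5)={4}

Run:
pos 0 'c': at 9
pos 1 'c': at 10  emit P5@[0:1]
pos 2 'c': at 10 (via fail)  emit P5@[1:2]
pos 3 'c': at 10 (via fail)  emit P5@[2:3]
pos 4 'a': at 0 (via fail)
pos 5 'c': at 9
pos 6 'c': at 10  emit P5@[5:6]
pos 7 'd': at 11
pos 8 'd': at 12  emit P2@[7:8]
pos 9 'b': at 13  emit P3@[5:9]
pos 10 'b': at 1 (via fail)
pos 11 'a': at 2
pos 12 'c': at 3
pos 13 'd': at 4  emit P0@[10:13]
pos 14 'a': at 0 (via fail)
pos 15 'b': at 1
pos 16 'b': at 1 (via fail)
pos 17 'c': at 5
pos 18 'c': at 6  emit P1@[16:18],P5@[17:18]
pos 19 'a': at 0 (via fail)
pos 20 'c': at 9
pos 21 'd': at 14
pos 22 'd': at 15  emit P2@[21:22]
pos 23 'd': at 16  emit P2@[22:23]
pos 24 'b': at 17
pos 25 'c': at 18  emit P4@[20:25]
pos 26 'c': at 6 (via fail)  emit P1@[24:26],P5@[25:26]
pos 27 'c': at 10 (via fail)  emit P5@[26:27]
pos 28 'd': at 11
pos 29 'd': at 12  emit P2@[28:29]
pos 30 'a': at 0 (via fail)
pos 31 'c': at 9
pos 32 'd': at 14
pos 33 'd': at 15  emit P2@[32:33]
pos 34 'd': at 16  emit P2@[33:34]
pos 35 'b': at 17
pos 36 'c': at 18  emit P4@[31:36]
pos 37 'c': at 6 (via fail)  emit P1@[35:37],P5@[36:37]
pos 38 'd': at 11 (via fail)
pos 39 'c': at 9 (via fail)
pos 40 'c': at 10  emit P5@[39:40]
pos 41 'd': at 11
pos 42 'b': at 1 (via fail)
pos 43 'a': at 2

Result: [[1,5],[2,5],[3,5],[6,5],[8,2],[9,3],[13,0],[18,1],[18,5],[22,2],[23,2],[25,4],[26,1],[26,5],[27,5],[29,2],[33,2],[34,2],[36,4],[37,1],[37,5],[40,5]]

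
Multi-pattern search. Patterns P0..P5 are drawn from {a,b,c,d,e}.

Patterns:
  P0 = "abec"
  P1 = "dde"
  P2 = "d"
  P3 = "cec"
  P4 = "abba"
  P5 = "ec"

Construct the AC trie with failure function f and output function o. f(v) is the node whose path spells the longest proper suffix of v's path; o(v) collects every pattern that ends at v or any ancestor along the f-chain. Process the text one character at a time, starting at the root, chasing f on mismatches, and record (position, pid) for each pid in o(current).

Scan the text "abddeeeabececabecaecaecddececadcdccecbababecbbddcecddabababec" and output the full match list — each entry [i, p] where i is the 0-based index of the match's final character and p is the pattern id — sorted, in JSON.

Build:
Trie (insert patterns):
  n0 'ε': a→1 c→8 d→5 e→13
  n1 'a': b→2
  n2 'ab': b→11 e→3
  n3 'abe': c→4
  n4 'abec': ·  ←P0
  n5 'd': d→6  ←P2
  n6 'dd': e→7
  n7 'dde': ·  ←P1
  n8 'c': e→9
  n9 'ce': c→10
  n10 'cec': ·  ←P3
  n11 'abb': a→12
  n12 'abba': ·  ←P4
  n13 'e': c→14
  n14 'ec': ·  ←P5

Failure links (BFS by depth):
  fail(1) 'a': from fail(0)=0 chase 'a': 0 ⇒ 0;  out=∅∪out(0)=∅
  fail(5) 'd': from fail(0)=0 chase 'd': 0 ⇒ 0;  out={2}∪out(0)={2}
  fail(8) 'c': from fail(0)=0 chase 'c': 0 ⇒ 0;  out=∅∪out(0)=∅
  fail(13) 'e': from fail(0)=0 chase 'e': 0 ⇒ 0;  out=∅∪out(0)=∅
  fail(2) 'ab': from fail(1)=0 chase 'b': 0 ⇒ 0;  out=∅∪out(0)=∅
  fail(6) 'dd': from fail(5)=0 chase 'd': 0 ⇒ 5;  out=∅∪out(5)={2}
  fail(9) 'ce': from fail(8)=0 chase 'e': 0 ⇒ 13;  out=∅∪out(13)=∅
  fail(14) 'ec': from fail(13)=0 chase 'c': 0 ⇒ 8;  out={5}∪out(8)={5}
  fail(3) 'abe': from fail(2)=0 chase 'e': 0 ⇒ 13;  out=∅∪out(13)=∅
  fail(7) 'dde': from fail(6)=5 chase 'e': 5→0 ⇒ 13;  out={1}∪out(13)={1}
  fail(10) 'cec': from fail(9)=13 chase 'c': 13 ⇒ 14;  out={3}∪out(14)={3,5}
  fail(11) 'abb': from fail(2)=0 chase 'b': 0 ⇒ 0;  out=∅∪out(0)=∅
  fail(4) 'abec': from fail(3)=13 chase 'c': 13 ⇒ 14;  out={0}∪out(14)={0,5}
  fail(12) 'abba': from fail(11)=0 chase 'a': 0 ⇒ 1;  out={4}∪out(1)={4}

Scan:
i=0 'a': node 0→1
i=1 'b': node 1→2
i=2 'd': node 2→5 (fail-walked)  ** P2@[2:2]
i=3 'd': node 5→6  ** P2@[3:3]
i=4 'e': node 6→7  ** P1@[2:4]
i=5 'e': node 7→13 (fail-walked)
i=6 'e': node 13→13 (fail-walked)
i=7 'a': node 13→1 (fail-walked)
i=8 'b': node 1→2
i=9 'e': node 2→3
i=10 'c': node 3→4  ** P0@[7:10],P5@[9:10]
i=11 'e': node 4→9 (fail-walked)
i=12 'c': node 9→10  ** P3@[10:12],P5@[11:12]
i=13 'a': node 10→1 (fail-walked)
i=14 'b': node 1→2
i=15 'e': node 2→3
i=16 'c': node 3→4  ** P0@[13:16],P5@[15:16]
i=17 'a': node 4→1 (fail-walked)
i=18 'e': node 1→13 (fail-walked)
i=19 'c': node 13→14  ** P5@[18:19]
i=20 'a': node 14→1 (fail-walked)
i=21 'e': node 1→13 (fail-walked)
i=22 'c': node 13→14  ** P5@[21:22]
i=23 'd': node 14→5 (fail-walked)  ** P2@[23:23]
i=24 'd': node 5→6  ** P2@[24:24]
i=25 'e': node 6→7  ** P1@[23:25]
i=26 'c': node 7→14 (fail-walked)  ** P5@[25:26]
i=27 'e': node 14→9 (fail-walked)
i=28 'c': node 9→10  ** P3@[26:28],P5@[27:28]
i=29 'a': node 10→1 (fail-walked)
i=30 'd': node 1→5 (fail-walked)  ** P2@[30:30]
i=31 'c': node 5→8 (fail-walked)
i=32 'd': node 8→5 (fail-walked)  ** P2@[32:32]
i=33 'c': node 5→8 (fail-walked)
i=34 'c': node 8→8 (fail-walked)
i=35 'e': node 8→9
i=36 'c': node 9→10  ** P3@[34:36],P5@[35:36]
i=37 'b': node 10→0 (fail-walked)
i=38 'a': node 0→1
i=39 'b': node 1→2
i=40 'a': node 2→1 (fail-walked)
i=41 'b': node 1→2
i=42 'e': node 2→3
i=43 'c': node 3→4  ** P0@[40:43],P5@[42:43]
i=44 'b': node 4→0 (fail-walked)
i=45 'b': node 0→0
i=46 'd': node 0→5  ** P2@[46:46]
i=47 'd': node 5→6  ** P2@[47:47]
i=48 'c': node 6→8 (fail-walked)
i=49 'e': node 8→9
i=50 'c': node 9→10  ** P3@[48:50],P5@[49:50]
i=51 'd': node 10→5 (fail-walked)  ** P2@[51:51]
i=52 'd': node 5→6  ** P2@[52:52]
i=53 'a': node 6→1 (fail-walked)
i=54 'b': node 1→2
i=55 'a': node 2→1 (fail-walked)
i=56 'b': node 1→2
i=57 'a': node 2→1 (fail-walked)
i=58 'b': node 1→2
i=59 'e': node 2→3
i=60 'c': node 3→4  ** P0@[57:60],P5@[59:60]

All matches (sorted): [[2,2],[3,2],[4,1],[10,0],[10,5],[12,3],[12,5],[16,0],[16,5],[19,5],[22,5],[23,2],[24,2],[25,1],[26,5],[28,3],[28,5],[30,2],[32,2],[36,3],[36,5],[43,0],[43,5],[46,2],[47,2],[50,3],[50,5],[51,2],[52,2],[60,0],[60,5]]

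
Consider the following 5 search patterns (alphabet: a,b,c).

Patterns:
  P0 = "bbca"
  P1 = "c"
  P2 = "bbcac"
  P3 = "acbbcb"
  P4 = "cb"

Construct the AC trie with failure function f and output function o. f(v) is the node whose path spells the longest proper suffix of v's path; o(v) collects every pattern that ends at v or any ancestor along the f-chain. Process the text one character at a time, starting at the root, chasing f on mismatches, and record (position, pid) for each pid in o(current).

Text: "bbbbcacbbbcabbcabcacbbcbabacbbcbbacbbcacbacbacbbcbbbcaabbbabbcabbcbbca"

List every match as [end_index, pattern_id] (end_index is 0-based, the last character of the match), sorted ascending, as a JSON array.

Build automaton:
Trie (insert patterns):
  n0 'ε': a→7 b→1 c→5
  n1 'b': b→2
  n2 'bb': c→3
  n3 'bbc': a→4
  n4 'bbca': c→6  ←P0
  n5 'c': b→13  ←P1
  n6 'bbcac': ·  ←P2
  n7 'a': c→8
  n8 'ac': b→9
  n9 'acb': b→10
  n10 'acbb': c→11
  n11 'acbbc': b→12
  n12 'acbbcb': ·  ←P3
  n13 'cb': ·  ←P4

BFS fail/out derivation:
  n1('b'): parent n0 fail=0; on 'b' 0 → fail=0;  out ∅∪∅=∅
  n5('c'): parent n0 fail=0; on 'c' 0 → fail=0;  out {1}∪∅={1}
  n7('a'): parent n0 fail=0; on 'a' 0 → fail=0;  out ∅∪∅=∅
  n2('bb'): parent n1 fail=0; on 'b' 0 → fail=1;  out ∅∪∅=∅
  n8('ac'): parent n7 fail=0; on 'c' 0 → fail=5;  out ∅∪{1}={1}
  n13('cb'): parent n5 fail=0; on 'b' 0 → fail=1;  out {4}∪∅={4}
  n3('bbc'): parent n2 fail=1; on 'c' 1→0 → fail=5;  out ∅∪{1}={1}
  n9('acb'): parent n8 fail=5; on 'b' 5 → fail=13;  out ∅∪{4}={4}
  n4('bbca'): parent n3 fail=5; on 'a' 5→0 → fail=7;  out {0}∪∅={0}
  n10('acbb'): parent n9 fail=13; on 'b' 13→1 → fail=2;  out ∅∪∅=∅
  n6('bbcac'): parent n4 fail=7; on 'c' 7 → fail=8;  out {2}∪{1}={1,2}
  n11('acbbc'): parent n10 fail=2; on 'c' 2 → fail=3;  out ∅∪{1}={1}
  n12('acbbcb'): parent n11 fail=3; on 'b' 3→5 → fail=13;  out {3}∪{4}={3,4}

Run:
i=0 'b': node 0→1
i=1 'b': node 1→2
i=2 'b': node 2→2 ·f
i=3 'b': node 2→2 ·f
i=4 'c': node 2→3  → match P1@[4:4]
i=5 'a': node 3→4  → match P0@[2:5]
i=6 'c': node 4→6  → match P1@[6:6],P2@[2:6]
i=7 'b': node 6→9 ·f  → match P4@[6:7]
i=8 'b': node 9→10
i=9 'b': node 10→2 ·f
i=10 'c': node 2→3  → match P1@[10:10]
i=11 'a': node 3→4  → match P0@[8:11]
i=12 'b': node 4→1 ·f
i=13 'b': node 1→2
i=14 'c': node 2→3  → match P1@[14:14]
i=15 'a': node 3→4  → match P0@[12:15]
i=16 'b': node 4→1 ·f
i=17 'c': node 1→5 ·f  → match P1@[17:17]
i=18 'a': node 5→7 ·f
i=19 'c': node 7→8  → match P1@[19:19]
i=20 'b': node 8→9  → match P4@[19:20]
i=21 'b': node 9→10
i=22 'c': node 10→11  → match P1@[22:22]
i=23 'b': node 11→12  → match P3@[18:23],P4@[22:23]
i=24 'a': node 12→7 ·f
i=25 'b': node 7→1 ·f
i=26 'a': node 1→7 ·f
i=27 'c': node 7→8  → match P1@[27:27]
i=28 'b': node 8→9  → match P4@[27:28]
i=29 'b': node 9→10
i=30 'c': node 10→11  → match P1@[30:30]
i=31 'b': node 11→12  → match P3@[26:31],P4@[30:31]
i=32 'b': node 12→2 ·f
i=33 'a': node 2→7 ·f
i=34 'c': node 7→8  → match P1@[34:34]
i=35 'b': node 8→9  → match P4@[34:35]
i=36 'b': node 9→10
i=37 'c': node 10→11  → match P1@[37:37]
i=38 'a': node 11→4 ·f  → match P0@[35:38]
i=39 'c': node 4→6  → match P1@[39:39],P2@[35:39]
i=40 'b': node 6→9 ·f  → match P4@[39:40]
i=41 'a': node 9→7 ·f
i=42 'c': node 7→8  → match P1@[42:42]
i=43 'b': node 8→9  → match P4@[42:43]
i=44 'a': node 9→7 ·f
i=45 'c': node 7→8  → match P1@[45:45]
i=46 'b': node 8→9  → match P4@[45:46]
i=47 'b': node 9→10
i=48 'c': node 10→11  → match P1@[48:48]
i=49 'b': node 11→12  → match P3@[44:49],P4@[48:49]
i=50 'b': node 12→2 ·f
i=51 'b': node 2→2 ·f
i=52 'c': node 2→3  → match P1@[52:52]
i=53 'a': node 3→4  → match P0@[50:53]
i=54 'a': node 4→7 ·f
i=55 'b': node 7→1 ·f
i=56 'b': node 1→2
i=57 'b': node 2→2 ·f
i=58 'a': node 2→7 ·f
i=59 'b': node 7→1 ·f
i=60 'b': node 1→2
i=61 'c': node 2→3  → match P1@[61:61]
i=62 'a': node 3→4  → match P0@[59:62]
i=63 'b': node 4→1 ·f
i=64 'b': node 1→2
i=65 'c': node 2→3  → match P1@[65:65]
i=66 'b': node 3→13 ·f  → match P4@[65:66]
i=67 'b': node 13→2 ·f
i=68 'c': node 2→3  → match P1@[68:68]
i=69 'a': node 3→4  → match P0@[66:69]

Matches: [[4,1],[5,0],[6,1],[6,2],[7,4],[10,1],[11,0],[14,1],[15,0],[17,1],[19,1],[20,4],[22,1],[23,3],[23,4],[27,1],[28,4],[30,1],[31,3],[31,4],[34,1],[35,4],[37,1],[38,0],[39,1],[39,2],[40,4],[42,1],[43,4],[45,1],[46,4],[48,1],[49,3],[49,4],[52,1],[53,0],[61,1],[62,0],[65,1],[66,4],[68,1],[69,0]]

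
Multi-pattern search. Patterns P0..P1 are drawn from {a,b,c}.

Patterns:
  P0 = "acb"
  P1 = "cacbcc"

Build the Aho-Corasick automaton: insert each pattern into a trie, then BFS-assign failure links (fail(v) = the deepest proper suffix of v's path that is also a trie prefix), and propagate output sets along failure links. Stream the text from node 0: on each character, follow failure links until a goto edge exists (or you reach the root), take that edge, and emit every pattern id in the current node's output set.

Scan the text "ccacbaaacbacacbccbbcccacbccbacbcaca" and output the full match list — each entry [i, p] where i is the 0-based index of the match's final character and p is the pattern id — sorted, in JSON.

Build automaton:
Trie (insert patterns):
  0='ε' goto a→1 c→4
  1='a' goto c→2
  2='ac' goto b→3
  3='acb' goto ·  ←P0
  4='c' goto a→5
  5='ca' goto c→6
  6='cac' goto b→7
  7='cacb' goto c→8
  8='cacbc' goto c→9
  9='cacbcc' goto ·  ←P1

Failure links (BFS by depth):
  n1('a'): parent n0 fail=0; on 'a' 0 → fail=0;  out ∅∪∅=∅
  n4('c'): parent n0 fail=0; on 'c' 0 → fail=0;  out ∅∪∅=∅
  n2('ac'): parent n1 fail=0; on 'c' 0 → fail=4;  out ∅∪∅=∅
  n5('ca'): parent n4 fail=0; on 'a' 0 → fail=1;  out ∅∪∅=∅
  n3('acb'): parent n2 fail=4; on 'b' 4→0 → fail=0;  out {0}∪∅={0}
  n6('cac'): parent n5 fail=1; on 'c' 1 → fail=2;  out ∅∪∅=∅
  n7('cacb'): parent n6 fail=2; on 'b' 2 → fail=3;  out ∅∪{0}={0}
  n8('cacbc'): parent n7 fail=3; on 'c' 3→0 → fail=4;  out ∅∪∅=∅
  n9('cacbcc'): parent n8 fail=4; on 'c' 4→0 → fail=4;  out {1}∪∅={1}

Text stream:
[0] read 'c'  n0⇒n4
[1] read 'c'  n4⇒n4 (via fail)
[2] read 'a'  n4⇒n5
[3] read 'c'  n5⇒n6
[4] read 'b'  n6⇒n7  emit P0@[2:4]
[5] read 'a'  n7⇒n1 (via fail)
[6] read 'a'  n1⇒n1 (via fail)
[7] read 'a'  n1⇒n1 (via fail)
[8] read 'c'  n1⇒n2
[9] read 'b'  n2⇒n3  emit P0@[7:9]
[10] read 'a'  n3⇒n1 (via fail)
[11] read 'c'  n1⇒n2
[12] read 'a'  n2⇒n5 (via fail)
[13] read 'c'  n5⇒n6
[14] read 'b'  n6⇒n7  emit P0@[12:14]
[15] read 'c'  n7⇒n8
[16] read 'c'  n8⇒n9  emit P1@[11:16]
[17] read 'b'  n9⇒n0 (via fail)
[18] read 'b'  n0⇒n0
[19] read 'c'  n0⇒n4
[20] read 'c'  n4⇒n4 (via fail)
[21] read 'c'  n4⇒n4 (via fail)
[22] read 'a'  n4⇒n5
[23] read 'c'  n5⇒n6
[24] read 'b'  n6⇒n7  emit P0@[22:24]
[25] read 'c'  n7⇒n8
[26] read 'c'  n8⇒n9  emit P1@[21:26]
[27] read 'b'  n9⇒n0 (via fail)
[28] read 'a'  n0⇒n1
[29] read 'c'  n1⇒n2
[30] read 'b'  n2⇒n3  emit P0@[28:30]
[31] read 'c'  n3⇒n4 (via fail)
[32] read 'a'  n4⇒n5
[33] read 'c'  n5⇒n6
[34] read 'a'  n6⇒n5 (via fail)

Matches: [[4,0],[9,0],[14,0],[16,1],[24,0],[26,1],[30,0]]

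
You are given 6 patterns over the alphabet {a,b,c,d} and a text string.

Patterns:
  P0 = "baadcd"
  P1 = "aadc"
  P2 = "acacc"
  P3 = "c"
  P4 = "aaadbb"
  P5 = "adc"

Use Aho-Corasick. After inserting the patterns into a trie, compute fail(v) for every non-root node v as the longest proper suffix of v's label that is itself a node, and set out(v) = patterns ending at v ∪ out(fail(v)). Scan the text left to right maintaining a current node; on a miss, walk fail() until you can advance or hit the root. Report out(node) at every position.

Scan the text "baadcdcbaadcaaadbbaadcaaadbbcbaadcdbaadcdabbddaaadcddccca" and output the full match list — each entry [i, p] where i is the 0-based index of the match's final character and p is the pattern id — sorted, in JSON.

Construct AC machine:
Trie nodes:
  n0 'ε': a→7 b→1 c→15
  n1 'b': a→2
  n2 'ba': a→3
  n3 'baa': d→4
  n4 'baad': c→5
  n5 'baadc': d→6
  n6 'baadcd': ·  ←P0
  n7 'a': a→8 c→11 d→20
  n8 'aa': a→16 d→9
  n9 'aad': c→10
  n10 'aadc': ·  ←P1
  n11 'ac': a→12
  n12 'aca': c→13
  n13 'acac': c→14
  n14 'acacc': ·  ←P2
  n15 'c': ·  ←P3
  n16 'aaa': d→17
  n17 'aaad': b→18
  n18 'aaadb': b→19
  n19 'aaadbb': ·  ←P4
  n20 'ad': c→21
  n21 'adc': ·  ←P5

BFS fail/out derivation:
  fail(1) 'b': from fail(0)=0 chase 'b': 0 ⇒ 0;  out=∅∪out(0)=∅
  fail(7) 'a': from fail(0)=0 chase 'a': 0 ⇒ 0;  out=∅∪out(0)=∅
  fail(15) 'c': from fail(0)=0 chase 'c': 0 ⇒ 0;  out={3}∪out(0)={3}
  fail(2) 'ba': from fail(1)=0 chase 'a': 0 ⇒ 7;  out=∅∪out(7)=∅
  fail(8) 'aa': from fail(7)=0 chase 'a': 0 ⇒ 7;  out=∅∪out(7)=∅
  fail(11) 'ac': from fail(7)=0 chase 'c': 0 ⇒ 15;  out=∅∪out(15)={3}
  fail(20) 'ad': from fail(7)=0 chase 'd': 0 ⇒ 0;  out=∅∪out(0)=∅
  fail(3) 'baa': from fail(2)=7 chase 'a': 7 ⇒ 8;  out=∅∪out(8)=∅
  fail(9) 'aad': from fail(8)=7 chase 'd': 7 ⇒ 20;  out=∅∪out(20)=∅
  fail(12) 'aca': from fail(11)=15 chase 'a': 15→0 ⇒ 7;  out=∅∪out(7)=∅
  fail(16) 'aaa': from fail(8)=7 chase 'a': 7 ⇒ 8;  out=∅∪out(8)=∅
  fail(21) 'adc': from fail(20)=0 chase 'c': 0 ⇒ 15;  out={5}∪out(15)={3,5}
  fail(4) 'baad': from fail(3)=8 chase 'd': 8 ⇒ 9;  out=∅∪out(9)=∅
  fail(10) 'aadc': from fail(9)=20 chase 'c': 20 ⇒ 21;  out={1}∪out(21)={1,3,5}
  fail(13) 'acac': from fail(12)=7 chase 'c': 7 ⇒ 11;  out=∅∪out(11)={3}
  fail(17) 'aaad': from fail(16)=8 chase 'd': 8 ⇒ 9;  out=∅∪out(9)=∅
  fail(5) 'baadc': from fail(4)=9 chase 'c': 9 ⇒ 10;  out=∅∪out(10)={1,3,5}
  fail(14) 'acacc': from fail(13)=11 chase 'c': 11→15→0 ⇒ 15;  out={2}∪out(15)={2,3}
  fail(18) 'aaadb': from fail(17)=9 chase 'b': 9→20→0 ⇒ 1;  out=∅∪out(1)=∅
  fail(6) 'baadcd': from fail(5)=10 chase 'd': 10→21→15→0 ⇒ 0;  out={0}∪out(0)={0}
  fail(19) 'aaadbb': from fail(18)=1 chase 'b': 1→0 ⇒ 1;  out={4}∪out(1)={4}

Text stream:
i=0 'b': node 0→1
i=1 'a': node 1→2
i=2 'a': node 2→3
i=3 'd': node 3→4
i=4 'c': node 4→5  → match P1@[1:4],P3@[4:4],P5@[2:4]
i=5 'd': node 5→6  → match P0@[0:5]
i=6 'c': node 6→15 ·f  → match P3@[6:6]
i=7 'b': node 15→1 ·f
i=8 'a': node 1→2
i=9 'a': node 2→3
i=10 'd': node 3→4
i=11 'c': node 4→5  → match P1@[8:11],P3@[11:11],P5@[9:11]
i=12 'a': node 5→7 ·f
i=13 'a': node 7→8
i=14 'a': node 8→16
i=15 'd': node 16→17
i=16 'b': node 17→18
i=17 'b': node 18→19  → match P4@[12:17]
i=18 'a': node 19→2 ·f
i=19 'a': node 2→3
i=20 'd': node 3→4
i=21 'c': node 4→5  → match P1@[18:21],P3@[21:21],P5@[19:21]
i=22 'a': node 5→7 ·f
i=23 'a': node 7→8
i=24 'a': node 8→16
i=25 'd': node 16→17
i=26 'b': node 17→18
i=27 'b': node 18→19  → match P4@[22:27]
i=28 'c': node 19→15 ·f  → match P3@[28:28]
i=29 'b': node 15→1 ·f
i=30 'a': node 1→2
i=31 'a': node 2→3
i=32 'd': node 3→4
i=33 'c': node 4→5  → match P1@[30:33],P3@[33:33],P5@[31:33]
i=34 'd': node 5→6  → match P0@[29:34]
i=35 'b': node 6→1 ·f
i=36 'a': node 1→2
i=37 'a': node 2→3
i=38 'd': node 3→4
i=39 'c': node 4→5  → match P1@[36:39],P3@[39:39],P5@[37:39]
i=40 'd': node 5→6  → match P0@[35:40]
i=41 'a': node 6→7 ·f
i=42 'b': node 7→1 ·f
i=43 'b': node 1→1 ·f
i=44 'd': node 1→0 ·f
i=45 'd': node 0→0
i=46 'a': node 0→7
i=47 'a': node 7→8
i=48 'a': node 8→16
i=49 'd': node 16→17
i=50 'c': node 17→10 ·f  → match P1@[47:50],P3@[50:50],P5@[48:50]
i=51 'd': node 10→0 ·f
i=52 'd': node 0→0
i=53 'c': node 0→15  → match P3@[53:53]
i=54 'c': node 15→15 ·f  → match P3@[54:54]
i=55 'c': node 15→15 ·f  → match P3@[55:55]
i=56 'a': node 15→7 ·f

Matches: [[4,1],[4,3],[4,5],[5,0],[6,3],[11,1],[11,3],[11,5],[17,4],[21,1],[21,3],[21,5],[27,4],[28,3],[33,1],[33,3],[33,5],[34,0],[39,1],[39,3],[39,5],[40,0],[50,1],[50,3],[50,5],[53,3],[54,3],[55,3]]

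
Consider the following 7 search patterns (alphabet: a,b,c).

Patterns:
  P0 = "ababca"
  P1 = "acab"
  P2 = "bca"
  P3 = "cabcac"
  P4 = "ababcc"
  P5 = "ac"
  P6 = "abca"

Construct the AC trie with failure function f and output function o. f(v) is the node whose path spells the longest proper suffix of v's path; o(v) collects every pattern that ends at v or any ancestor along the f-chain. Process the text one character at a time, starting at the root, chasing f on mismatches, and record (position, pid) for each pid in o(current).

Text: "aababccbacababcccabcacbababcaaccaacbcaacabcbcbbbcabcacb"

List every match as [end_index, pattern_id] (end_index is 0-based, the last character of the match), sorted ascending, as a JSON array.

Build automaton:
Trie (insert patterns):
  0='ε' goto a→1 b→10 c→13
  1='a' goto b→2 c→7
  2='ab' goto a→3 c→20
  3='aba' goto b→4
  4='abab' goto c→5
  5='ababc' goto a→6 c→19
  6='ababca' goto ·  ←P0
  7='ac' goto a→8  ←P5
  8='aca' goto b→9
  9='acab' goto ·  ←P1
  10='b' goto c→11
  11='bc' goto a→12
  12='bca' goto ·  ←P2
  13='c' goto a→14
  14='ca' goto b→15
  15='cab' goto c→16
  16='cabc' goto a→17
  17='cabca' goto c→18
  18='cabcac' goto ·  ←P3
  19='ababcc' goto ·  ←P4
  20='abc' goto a→21
  21='abca' goto ·  ←P6

BFS fail/out derivation:
  fail(1) 'a': from fail(0)=0 chase 'a': 0 ⇒ 0;  out=∅∪out(0)=∅
  fail(10) 'b': from fail(0)=0 chase 'b': 0 ⇒ 0;  out=∅∪out(0)=∅
  fail(13) 'c': from fail(0)=0 chase 'c': 0 ⇒ 0;  out=∅∪out(0)=∅
  fail(2) 'ab': from fail(1)=0 chase 'b': 0 ⇒ 10;  out=∅∪out(10)=∅
  fail(7) 'ac': from fail(1)=0 chase 'c': 0 ⇒ 13;  out={5}∪out(13)={5}
  fail(11) 'bc': from fail(10)=0 chase 'c': 0 ⇒ 13;  out=∅∪out(13)=∅
  fail(14) 'ca': from fail(13)=0 chase 'a': 0 ⇒ 1;  out=∅∪out(1)=∅
  fail(3) 'aba': from fail(2)=10 chase 'a': 10→0 ⇒ 1;  out=∅∪out(1)=∅
  fail(8) 'aca': from fail(7)=13 chase 'a': 13 ⇒ 14;  out=∅∪out(14)=∅
  fail(12) 'bca': from fail(11)=13 chase 'a': 13 ⇒ 14;  out={2}∪out(14)={2}
  fail(15) 'cab': from fail(14)=1 chase 'b': 1 ⇒ 2;  out=∅∪out(2)=∅
  fail(20) 'abc': from fail(2)=10 chase 'c': 10 ⇒ 11;  out=∅∪out(11)=∅
  fail(4) 'abab': from fail(3)=1 chase 'b': 1 ⇒ 2;  out=∅∪out(2)=∅
  fail(9) 'acab': from fail(8)=14 chase 'b': 14 ⇒ 15;  out={1}∪out(15)={1}
  fail(16) 'cabc': from fail(15)=2 chase 'c': 2 ⇒ 20;  out=∅∪out(20)=∅
  fail(21) 'abca': from fail(20)=11 chase 'a': 11 ⇒ 12;  out={6}∪out(12)={2,6}
  fail(5) 'ababc': from fail(4)=2 chase 'c': 2 ⇒ 20;  out=∅∪out(20)=∅
  fail(17) 'cabca': from fail(16)=20 chase 'a': 20 ⇒ 21;  out=∅∪out(21)={2,6}
  fail(6) 'ababca': from fail(5)=20 chase 'a': 20 ⇒ 21;  out={0}∪out(21)={0,2,6}
  fail(18) 'cabcac': from fail(17)=21 chase 'c': 21→12→14→1 ⇒ 7;  out={3}∪out(7)={3,5}
  fail(19) 'ababcc': from fail(5)=20 chase 'c': 20→11→13→0 ⇒ 13;  out={4}∪out(13)={4}

Scan:
[0] read 'a'  n0⇒n1
[1] read 'a'  n1⇒n1 ·f
[2] read 'b'  n1⇒n2
[3] read 'a'  n2⇒n3
[4] read 'b'  n3⇒n4
[5] read 'c'  n4⇒n5
[6] read 'c'  n5⇒n19  → match P4@[1:6]
[7] read 'b'  n19⇒n10 ·f
[8] read 'a'  n10⇒n1 ·f
[9] read 'c'  n1⇒n7  → match P5@[8:9]
[10] read 'a'  n7⇒n8
[11] read 'b'  n8⇒n9  → match P1@[8:11]
[12] read 'a'  n9⇒n3 ·f
[13] read 'b'  n3⇒n4
[14] read 'c'  n4⇒n5
[15] read 'c'  n5⇒n19  → match P4@[10:15]
[16] read 'c'  n19⇒n13 ·f
[17] read 'a'  n13⇒n14
[18] read 'b'  n14⇒n15
[19] read 'c'  n15⇒n16
[20] read 'a'  n16⇒n17  → match P2@[18:20],P6@[17:20]
[21] read 'c'  n17⇒n18  → match P3@[16:21],P5@[20:21]
[22] read 'b'  n18⇒n10 ·f
[23] read 'a'  n10⇒n1 ·f
[24] read 'b'  n1⇒n2
[25] read 'a'  n2⇒n3
[26] read 'b'  n3⇒n4
[27] read 'c'  n4⇒n5
[28] read 'a'  n5⇒n6  → match P0@[23:28],P2@[26:28],P6@[25:28]
[29] read 'a'  n6⇒n1 ·f
[30] read 'c'  n1⇒n7  → match P5@[29:30]
[31] read 'c'  n7⇒n13 ·f
[32] read 'a'  n13⇒n14
[33] read 'a'  n14⇒n1 ·f
[34] read 'c'  n1⇒n7  → match P5@[33:34]
[35] read 'b'  n7⇒n10 ·f
[36] read 'c'  n10⇒n11
[37] read 'a'  n11⇒n12  → match P2@[35:37]
[38] read 'a'  n12⇒n1 ·f
[39] read 'c'  n1⇒n7  → match P5@[38:39]
[40] read 'a'  n7⇒n8
[41] read 'b'  n8⇒n9  → match P1@[38:41]
[42] read 'c'  n9⇒n16 ·f
[43] read 'b'  n16⇒n10 ·f
[44] read 'c'  n10⇒n11
[45] read 'b'  n11⇒n10 ·f
[46] read 'b'  n10⇒n10 ·f
[47] read 'b'  n10⇒n10 ·f
[48] read 'c'  n10⇒n11
[49] read 'a'  n11⇒n12  → match P2@[47:49]
[50] read 'b'  n12⇒n15 ·f
[51] read 'c'  n15⇒n16
[52] read 'a'  n16⇒n17  → match P2@[50:52],P6@[49:52]
[53] read 'c'  n17⇒n18  → match P3@[48:53],P5@[52:53]
[54] read 'b'  n18⇒n10 ·f

Matches: [[6,4],[9,5],[11,1],[15,4],[20,2],[20,6],[21,3],[21,5],[28,0],[28,2],[28,6],[30,5],[34,5],[37,2],[39,5],[41,1],[49,2],[52,2],[52,6],[53,3],[53,5]]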